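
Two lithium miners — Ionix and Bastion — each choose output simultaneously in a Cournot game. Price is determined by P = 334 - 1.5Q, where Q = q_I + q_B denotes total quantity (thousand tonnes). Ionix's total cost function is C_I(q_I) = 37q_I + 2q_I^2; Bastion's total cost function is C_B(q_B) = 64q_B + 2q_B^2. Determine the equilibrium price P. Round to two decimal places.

Ionix's profit: π_I = (334 - 1.5Q)q_I - (37q_I + 2q_I²). Setting ∂π_I/∂q_I = 0: 297 - 7q_I - (3/2)(q_B) = 0.
Bastion's first-order condition: 270 - 7q_B - (3/2)(q_I) = 0.
Best responses: q_I = (297 - (3/2)q_B)/7, q_B = (270 - (3/2)q_I)/7.
Solving the pair: q_I = 35.8075, q_B = 30.8984.
Total output Q = 1134/17, so price P = 334 - (3/2)·(1134/17) = 233.9412.

233.94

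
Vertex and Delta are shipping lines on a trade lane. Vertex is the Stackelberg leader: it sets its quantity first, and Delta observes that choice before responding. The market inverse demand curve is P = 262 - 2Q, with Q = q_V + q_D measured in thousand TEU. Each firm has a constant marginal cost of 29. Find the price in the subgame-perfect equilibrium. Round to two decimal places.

87.25

Solve by backward induction. Given q_V, the follower Delta maximises π_D = (262 - 2q_V - 2q_D)q_D - 29q_D.
Setting the follower's marginal profit to zero, 233 - 2q_V - 4q_D = 0, i.e. q_D = (233 - 2q_V)/4.
Vertex substitutes q_D(q_V) into its own profit: π_V = q_V(262 - 2q_V - (233 - 2q_V)/2) - 29q_V = (291/2 - q_V)q_V - 29q_V.
Leader FOC: 233/2 - 2q_V = 0, so q_V = 233/4.
Then q_D = (233 - 2·(233/4))/4 = 233/8.
Total output Q = 699/8, so price P = 262 - 2·(699/8) = 349/4.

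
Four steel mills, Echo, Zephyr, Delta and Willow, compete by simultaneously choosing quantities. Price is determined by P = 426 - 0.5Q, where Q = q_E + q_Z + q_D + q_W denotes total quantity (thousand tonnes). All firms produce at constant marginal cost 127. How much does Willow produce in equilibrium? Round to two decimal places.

119.60

Each firm earns π_i = (426 - 0.5Q)q_i - 127q_i.
Setting ∂π_i/∂q_i = 0 with rivals' quantities fixed: 299 - q_i - (1/2)·Σ_{j≠i} q_j = 0.
With identical firms every q_j equals q_i, so Σ_{j≠i} q_j = 3q_i and 299 = (5/2)q_i, giving q_i = 598/5.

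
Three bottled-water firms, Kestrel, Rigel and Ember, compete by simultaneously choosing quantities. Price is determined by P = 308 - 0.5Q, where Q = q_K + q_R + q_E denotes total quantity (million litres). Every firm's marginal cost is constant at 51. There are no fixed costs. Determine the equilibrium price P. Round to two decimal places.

115.25

A representative firm's profit is π_i = q_i(308 - 0.5Q) - 51q_i.
First-order condition (treating rivals' output as given): 257 - q_i - (1/2)·Σ_{j≠i} q_j = 0.
By symmetry each firm produces the same amount; substituting Σ_{j≠i} q_j = 2q_i yields q_i = 257/2.
Total output Q = 771/2, so price P = 308 - (1/2)·(771/2) = 461/4.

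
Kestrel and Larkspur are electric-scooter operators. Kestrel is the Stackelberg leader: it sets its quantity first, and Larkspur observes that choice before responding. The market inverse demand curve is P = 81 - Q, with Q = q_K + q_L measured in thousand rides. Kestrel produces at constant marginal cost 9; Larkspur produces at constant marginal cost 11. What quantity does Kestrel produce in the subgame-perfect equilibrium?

37

Solve by backward induction. Given q_K, the follower Larkspur maximises π_L = (81 - q_K - q_L)q_L - 11q_L.
Setting the follower's marginal profit to zero, 70 - q_K - 2q_L = 0, i.e. q_L = (70 - q_K)/2.
The leader anticipates this reaction. Substituting into P = 81 - Q gives P = 46 - (1/2)q_K, so π_K = (46 - (1/2)q_K)q_K - 9q_K.
Maximising: ∂π_K/∂q_K = 37 - q_K = 0, giving q_K = 37.
Then q_L = (70 - 37)/2 = 33/2.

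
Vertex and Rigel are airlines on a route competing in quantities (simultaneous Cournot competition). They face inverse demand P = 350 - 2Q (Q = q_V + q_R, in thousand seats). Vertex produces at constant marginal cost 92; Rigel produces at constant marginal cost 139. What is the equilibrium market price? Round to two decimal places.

193.67

Vertex's profit: π_V = (350 - 2Q)q_V - (92q_V). Setting ∂π_V/∂q_V = 0: 258 - 4q_V - 2(q_R) = 0.
Rigel's profit: π_R = (350 - 2Q)q_R - (139q_R). Setting ∂π_R/∂q_R = 0: 211 - 4q_R - 2(q_V) = 0.
Rearranging gives the reaction functions q_V = (258 - 2q_R)/4 and q_R = (211 - 2q_V)/4.
Solving the pair: q_V = 305/6, q_R = 82/3.
Total output Q = 469/6, so price P = 350 - 2·(469/6) = 581/3.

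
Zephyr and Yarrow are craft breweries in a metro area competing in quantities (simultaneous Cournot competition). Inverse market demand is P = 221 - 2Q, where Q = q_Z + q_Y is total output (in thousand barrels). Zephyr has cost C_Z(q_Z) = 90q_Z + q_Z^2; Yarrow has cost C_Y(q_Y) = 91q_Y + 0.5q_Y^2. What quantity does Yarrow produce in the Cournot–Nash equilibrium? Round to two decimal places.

Zephyr's profit: π_Z = (221 - 2Q)q_Z - (90q_Z + q_Z²). Setting ∂π_Z/∂q_Z = 0: 131 - 6q_Z - 2(q_Y) = 0.
Yarrow's profit: π_Y = (221 - 2Q)q_Y - (91q_Y + (1/2)q_Y²). Setting ∂π_Y/∂q_Y = 0: 130 - 5q_Y - 2(q_Z) = 0.
So q_Z = (131 - 2q_Y)/6 and q_Y = (130 - 2q_Z)/5.
Solving the pair: q_Z = 395/26, q_Y = 259/13.

19.92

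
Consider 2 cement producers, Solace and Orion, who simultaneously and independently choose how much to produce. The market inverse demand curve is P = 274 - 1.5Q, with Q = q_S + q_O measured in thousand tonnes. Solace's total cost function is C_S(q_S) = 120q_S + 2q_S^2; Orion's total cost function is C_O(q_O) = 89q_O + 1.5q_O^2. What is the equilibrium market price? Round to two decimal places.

209.45

Solace's profit: π_S = (274 - 1.5Q)q_S - (120q_S + 2q_S²). Setting ∂π_S/∂q_S = 0: 154 - 7q_S - (3/2)(q_O) = 0.
Orion's first-order condition: 185 - 6q_O - (3/2)(q_S) = 0.
Rearranging gives the reaction functions q_S = (154 - (3/2)q_O)/7 and q_O = (185 - (3/2)q_S)/6.
Substituting one into the other gives q_S = 862/53 and q_O = 26.7673.
Total output Q = 43.0314, so price P = 274 - (3/2)·43.0314 = 209.4528.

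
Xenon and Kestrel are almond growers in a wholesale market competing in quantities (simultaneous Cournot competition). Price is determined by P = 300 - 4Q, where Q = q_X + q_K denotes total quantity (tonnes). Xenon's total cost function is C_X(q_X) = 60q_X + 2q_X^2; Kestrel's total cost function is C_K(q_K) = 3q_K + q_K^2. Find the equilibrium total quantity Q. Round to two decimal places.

Xenon's profit: π_X = (300 - 4Q)q_X - (60q_X + 2q_X²). Setting ∂π_X/∂q_X = 0: 240 - 12q_X - 4(q_K) = 0.
Kestrel's profit: π_K = (300 - 4Q)q_K - (3q_K + q_K²). Setting ∂π_K/∂q_K = 0: 297 - 10q_K - 4(q_X) = 0.
So q_X = (240 - 4q_K)/12 and q_K = (297 - 4q_X)/10.
Solving the pair: q_X = 303/26, q_K = 651/26.
Total output Q = 303/26 + 651/26 = 477/13.

36.69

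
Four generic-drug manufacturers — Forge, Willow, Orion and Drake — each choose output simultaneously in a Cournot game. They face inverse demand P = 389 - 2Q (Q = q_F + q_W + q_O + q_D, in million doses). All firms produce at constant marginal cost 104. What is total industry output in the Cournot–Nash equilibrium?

Each firm earns π_i = (389 - 2Q)q_i - 104q_i.
Setting ∂π_i/∂q_i = 0 with rivals' quantities fixed: 285 - 4q_i - 2·Σ_{j≠i} q_j = 0.
By symmetry each firm produces the same amount; substituting Σ_{j≠i} q_j = 3q_i yields q_i = 285/10 = 57/2.
Total output Q = 57/2 + 57/2 + 57/2 + 57/2 = 114.

114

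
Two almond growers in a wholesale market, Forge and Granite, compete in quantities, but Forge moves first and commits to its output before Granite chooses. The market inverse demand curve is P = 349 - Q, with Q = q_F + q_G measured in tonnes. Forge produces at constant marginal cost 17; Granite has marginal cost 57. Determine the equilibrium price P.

The follower Granite best-responds to any q_F: π_G = (349 - Q)q_G - 57q_G.
Follower FOC: 292 - q_F - 2q_G = 0, so q_G(q_F) = (292 - q_F)/2.
The leader anticipates this reaction. Substituting into P = 349 - Q gives P = 203 - (1/2)q_F, so π_F = (203 - (1/2)q_F)q_F - 17q_F.
Leader FOC: 186 - q_F = 0, so q_F = 186.
Then q_G = (292 - 186)/2 = 53.
Total output Q = 239, so price P = 349 - 239 = 110.

110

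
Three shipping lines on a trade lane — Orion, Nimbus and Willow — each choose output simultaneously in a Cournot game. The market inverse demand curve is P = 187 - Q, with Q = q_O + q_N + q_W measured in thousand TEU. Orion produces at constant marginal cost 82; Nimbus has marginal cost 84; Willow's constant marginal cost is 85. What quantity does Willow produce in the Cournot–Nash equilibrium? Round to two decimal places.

Orion's profit: π_O = (187 - Q)q_O - (82q_O). Setting ∂π_O/∂q_O = 0: 105 - 2q_O - (q_N + q_W) = 0.
Nimbus's profit: π_N = (187 - Q)q_N - (84q_N). Setting ∂π_N/∂q_N = 0: 103 - 2q_N - (q_O + q_W) = 0.
Willow's first-order condition: 102 - 2q_W - (q_O + q_N) = 0.
Summing all 3 equations gives 310 − 4Q = 0, hence Q = 155/2.
Back-substituting: q_O = (105 − 155/2) = 55/2, q_N = (103 − 155/2) = 51/2, q_W = (102 − 155/2) = 49/2.

24.50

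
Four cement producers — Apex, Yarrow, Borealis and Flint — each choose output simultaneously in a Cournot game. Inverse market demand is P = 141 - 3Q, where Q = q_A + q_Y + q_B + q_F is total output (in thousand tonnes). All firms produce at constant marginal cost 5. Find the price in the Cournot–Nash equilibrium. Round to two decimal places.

Each firm earns π_i = (141 - 3Q)q_i - 5q_i.
Setting ∂π_i/∂q_i = 0 with rivals' quantities fixed: 136 - 6q_i - 3·Σ_{j≠i} q_j = 0.
By symmetry each firm produces the same amount; substituting Σ_{j≠i} q_j = 3q_i yields q_i = 136/15.
Total output Q = 544/15, so price P = 141 - 3·(544/15) = 161/5.

32.20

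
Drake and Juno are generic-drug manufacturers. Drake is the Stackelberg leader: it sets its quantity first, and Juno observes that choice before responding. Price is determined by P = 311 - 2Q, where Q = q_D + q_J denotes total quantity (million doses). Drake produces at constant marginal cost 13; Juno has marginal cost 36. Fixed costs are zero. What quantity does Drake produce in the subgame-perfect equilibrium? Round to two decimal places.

The follower Juno best-responds to any q_D: π_J = (311 - 2Q)q_J - 36q_J.
Follower FOC: 275 - 2q_D - 4q_J = 0, so q_J(q_D) = (275 - 2q_D)/4.
The leader anticipates this reaction. Substituting into P = 311 - 2Q gives P = 347/2 - q_D, so π_D = (347/2 - q_D)q_D - 13q_D.
Leader FOC: 321/2 - 2q_D = 0, so q_D = 321/4.
Then q_J = (275 - 2·(321/4))/4 = 229/8.

80.25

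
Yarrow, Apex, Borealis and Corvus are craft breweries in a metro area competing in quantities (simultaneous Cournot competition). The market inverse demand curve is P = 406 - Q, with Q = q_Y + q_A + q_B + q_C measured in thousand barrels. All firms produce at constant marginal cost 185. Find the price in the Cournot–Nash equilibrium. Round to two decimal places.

229.20

Each firm earns π_i = (406 - Q)q_i - 185q_i.
Setting ∂π_i/∂q_i = 0 with rivals' quantities fixed: 221 - 2q_i - Σ_{j≠i} q_j = 0.
With identical firms every q_j equals q_i, so Σ_{j≠i} q_j = 3q_i and 221 = 5q_i, giving q_i = 221/5.
Total output Q = 884/5, so price P = 406 - 884/5 = 1146/5.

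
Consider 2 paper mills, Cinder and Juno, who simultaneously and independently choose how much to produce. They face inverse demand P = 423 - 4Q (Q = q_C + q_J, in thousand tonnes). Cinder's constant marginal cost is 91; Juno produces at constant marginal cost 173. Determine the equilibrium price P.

Cinder's profit: π_C = (423 - 4Q)q_C - (91q_C). Setting ∂π_C/∂q_C = 0: 332 - 8q_C - 4(q_J) = 0.
Juno's profit: π_J = (423 - 4Q)q_J - (173q_J). Setting ∂π_J/∂q_J = 0: 250 - 8q_J - 4(q_C) = 0.
Rearranging gives the reaction functions q_C = (332 - 4q_J)/8 and q_J = (250 - 4q_C)/8.
Solving the pair: q_C = 69/2, q_J = 14.
Total output Q = 97/2, so price P = 423 - 4·(97/2) = 229.

229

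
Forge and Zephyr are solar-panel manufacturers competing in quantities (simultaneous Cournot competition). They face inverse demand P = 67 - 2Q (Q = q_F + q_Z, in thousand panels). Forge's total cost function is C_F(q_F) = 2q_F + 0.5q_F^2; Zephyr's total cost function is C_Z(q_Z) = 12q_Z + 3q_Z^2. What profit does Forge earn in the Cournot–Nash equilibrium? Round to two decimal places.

344.52

Forge's profit: π_F = (67 - 2Q)q_F - (2q_F + (1/2)q_F²). Setting ∂π_F/∂q_F = 0: 65 - 5q_F - 2(q_Z) = 0.
Zephyr's first-order condition: 55 - 10q_Z - 2(q_F) = 0.
So q_F = (65 - 2q_Z)/5 and q_Z = (55 - 2q_F)/10.
Substituting one into the other gives q_F = 270/23 and q_Z = 145/46.
Price P = 67 - 2·(685/46) = 856/23.
Forge's profit: (856/23)·(270/23) - 2·(270/23) - (1/2)(270/23)² = 344.5180.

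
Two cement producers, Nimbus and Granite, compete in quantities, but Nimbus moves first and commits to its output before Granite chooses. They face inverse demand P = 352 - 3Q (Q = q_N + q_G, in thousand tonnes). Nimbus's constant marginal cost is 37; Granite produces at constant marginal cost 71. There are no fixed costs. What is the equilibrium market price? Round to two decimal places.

Solve by backward induction. Given q_N, the follower Granite maximises π_G = (352 - 3q_N - 3q_G)q_G - 71q_G.
∂π_G/∂q_G = 281 - 3q_N - 6q_G = 0 gives the reaction function q_G = (281 - 3q_N)/6.
Nimbus substitutes q_G(q_N) into its own profit: π_N = q_N(352 - 3q_N - (281 - 3q_N)/2) - 37q_N = (423/2 - (3/2)q_N)q_N - 37q_N.
Leader FOC: 349/2 - 3q_N = 0, so q_N = 349/6.
Then q_G = (281 - 3·(349/6))/6 = 71/4.
Total output Q = 911/12, so price P = 352 - 3·(911/12) = 497/4.

124.25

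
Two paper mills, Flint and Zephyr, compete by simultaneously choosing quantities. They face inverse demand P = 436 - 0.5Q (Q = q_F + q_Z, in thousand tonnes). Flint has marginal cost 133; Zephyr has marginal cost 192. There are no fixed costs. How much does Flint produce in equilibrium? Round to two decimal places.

241.33

Flint's profit: π_F = (436 - 0.5Q)q_F - (133q_F). Setting ∂π_F/∂q_F = 0: 303 - q_F - (1/2)(q_Z) = 0.
Zephyr's profit: π_Z = (436 - 0.5Q)q_Z - (192q_Z). Setting ∂π_Z/∂q_Z = 0: 244 - q_Z - (1/2)(q_F) = 0.
Best responses: q_F = (303 - (1/2)q_Z), q_Z = (244 - (1/2)q_F).
Solving the pair: q_F = 724/3, q_Z = 370/3.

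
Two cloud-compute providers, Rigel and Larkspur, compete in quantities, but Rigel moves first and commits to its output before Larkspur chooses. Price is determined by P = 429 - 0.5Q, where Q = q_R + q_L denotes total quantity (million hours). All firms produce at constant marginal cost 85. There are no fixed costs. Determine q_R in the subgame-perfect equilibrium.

344

Solve by backward induction. Given q_R, the follower Larkspur maximises π_L = (429 - (1/2)q_R - (1/2)q_L)q_L - 85q_L.
Follower FOC: 344 - (1/2)q_R - q_L = 0, so q_L(q_R) = (344 - (1/2)q_R).
Rigel substitutes q_L(q_R) into its own profit: π_R = q_R(429 - (1/2)q_R - (344 - (1/2)q_R)/2) - 85q_R = (257 - (1/4)q_R)q_R - 85q_R.
The leader's first-order condition 172 - (1/2)q_R = 0 yields q_R = 344.
Then q_L = (344 - (1/2)·344) = 172.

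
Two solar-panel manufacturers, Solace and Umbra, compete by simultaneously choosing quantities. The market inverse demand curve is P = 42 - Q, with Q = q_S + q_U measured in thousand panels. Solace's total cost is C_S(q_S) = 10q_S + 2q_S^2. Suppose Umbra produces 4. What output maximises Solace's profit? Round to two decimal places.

With the rival's output fixed at 4, Solace's profit is π_S = (42 - 4 - q_S)q_S - (10q_S + 2q_S²) = (38 - q_S)q_S - (10q_S + 2q_S²).
∂π_S/∂q_S = 28 - 6q_S = 0, so q_S = 14/3.

4.67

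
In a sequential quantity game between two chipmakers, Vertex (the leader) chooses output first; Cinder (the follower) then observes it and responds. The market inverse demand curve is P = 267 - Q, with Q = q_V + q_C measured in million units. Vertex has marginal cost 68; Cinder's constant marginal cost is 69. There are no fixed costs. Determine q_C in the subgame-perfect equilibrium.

49

The follower Cinder best-responds to any q_V: π_C = (267 - Q)q_C - 69q_C.
Setting the follower's marginal profit to zero, 198 - q_V - 2q_C = 0, i.e. q_C = (198 - q_V)/2.
The leader anticipates this reaction. Substituting into P = 267 - Q gives P = 168 - (1/2)q_V, so π_V = (168 - (1/2)q_V)q_V - 68q_V.
Leader FOC: 100 - q_V = 0, so q_V = 100.
Then q_C = (198 - 100)/2 = 49.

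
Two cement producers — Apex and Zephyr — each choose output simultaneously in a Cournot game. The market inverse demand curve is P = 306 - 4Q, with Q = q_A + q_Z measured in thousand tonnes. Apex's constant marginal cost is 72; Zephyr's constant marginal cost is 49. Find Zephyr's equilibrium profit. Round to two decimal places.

2177.78

Apex's profit: π_A = (306 - 4Q)q_A - (72q_A). Setting ∂π_A/∂q_A = 0: 234 - 8q_A - 4(q_Z) = 0.
Zephyr's profit: π_Z = (306 - 4Q)q_Z - (49q_Z). Setting ∂π_Z/∂q_Z = 0: 257 - 8q_Z - 4(q_A) = 0.
So q_A = (234 - 4q_Z)/8 and q_Z = (257 - 4q_A)/8.
Substituting one into the other gives q_A = 211/12 and q_Z = 70/3.
Price P = 306 - 4·(491/12) = 427/3.
Zephyr's profit: (427/3 - 49)·(70/3) = 2177.7778.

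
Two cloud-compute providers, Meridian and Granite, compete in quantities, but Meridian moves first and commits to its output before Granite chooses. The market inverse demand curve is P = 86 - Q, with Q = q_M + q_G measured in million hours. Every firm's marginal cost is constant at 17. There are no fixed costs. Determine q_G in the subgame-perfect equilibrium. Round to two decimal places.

17.25

The follower Granite best-responds to any q_M: π_G = (86 - Q)q_G - 17q_G.
Follower FOC: 69 - q_M - 2q_G = 0, so q_G(q_M) = (69 - q_M)/2.
Meridian substitutes q_G(q_M) into its own profit: π_M = q_M(86 - q_M - (69 - q_M)/2) - 17q_M = (103/2 - (1/2)q_M)q_M - 17q_M.
Maximising: ∂π_M/∂q_M = 69/2 - q_M = 0, giving q_M = 69/2.
Then q_G = (69 - 69/2)/2 = 69/4.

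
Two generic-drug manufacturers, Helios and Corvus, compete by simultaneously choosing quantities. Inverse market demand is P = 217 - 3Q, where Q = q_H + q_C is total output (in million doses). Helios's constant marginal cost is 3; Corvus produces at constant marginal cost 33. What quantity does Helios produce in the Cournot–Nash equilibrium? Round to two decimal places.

27.11

Helios's profit: π_H = (217 - 3Q)q_H - (3q_H). Setting ∂π_H/∂q_H = 0: 214 - 6q_H - 3(q_C) = 0.
Corvus's profit: π_C = (217 - 3Q)q_C - (33q_C). Setting ∂π_C/∂q_C = 0: 184 - 6q_C - 3(q_H) = 0.
So q_H = (214 - 3q_C)/6 and q_C = (184 - 3q_H)/6.
Substituting one into the other gives q_H = 244/9 and q_C = 154/9.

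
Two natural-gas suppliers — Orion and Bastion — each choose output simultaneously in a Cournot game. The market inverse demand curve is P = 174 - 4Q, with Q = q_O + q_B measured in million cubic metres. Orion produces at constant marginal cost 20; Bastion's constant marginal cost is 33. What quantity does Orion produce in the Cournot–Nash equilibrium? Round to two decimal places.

13.92

Orion's profit: π_O = (174 - 4Q)q_O - (20q_O). Setting ∂π_O/∂q_O = 0: 154 - 8q_O - 4(q_B) = 0.
Bastion's profit: π_B = (174 - 4Q)q_B - (33q_B). Setting ∂π_B/∂q_B = 0: 141 - 8q_B - 4(q_O) = 0.
So q_O = (154 - 4q_B)/8 and q_B = (141 - 4q_O)/8.
Solving the pair: q_O = 167/12, q_B = 32/3.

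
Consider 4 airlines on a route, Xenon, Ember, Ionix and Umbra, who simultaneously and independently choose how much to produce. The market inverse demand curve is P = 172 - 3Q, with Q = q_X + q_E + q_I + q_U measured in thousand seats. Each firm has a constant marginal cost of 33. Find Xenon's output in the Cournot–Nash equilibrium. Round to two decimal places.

A representative firm's profit is π_i = q_i(172 - 3Q) - 33q_i.
First-order condition (treating rivals' output as given): 139 - 6q_i - 3·Σ_{j≠i} q_j = 0.
By symmetry each firm produces the same amount; substituting Σ_{j≠i} q_j = 3q_i yields q_i = 139/15.

9.27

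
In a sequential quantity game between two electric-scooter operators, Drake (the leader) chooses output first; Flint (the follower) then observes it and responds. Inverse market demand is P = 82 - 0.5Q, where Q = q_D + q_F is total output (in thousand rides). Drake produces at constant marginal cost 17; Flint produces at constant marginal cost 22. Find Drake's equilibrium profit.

1225

Solve by backward induction. Given q_D, the follower Flint maximises π_F = (82 - (1/2)q_D - (1/2)q_F)q_F - 22q_F.
∂π_F/∂q_F = 60 - (1/2)q_D - q_F = 0 gives the reaction function q_F = (60 - (1/2)q_D).
The leader anticipates this reaction. Substituting into P = 82 - 0.5Q gives P = 52 - (1/4)q_D, so π_D = (52 - (1/4)q_D)q_D - 17q_D.
Leader FOC: 35 - (1/2)q_D = 0, so q_D = 70.
Then q_F = (60 - (1/2)·70) = 25.
Price P = 82 - (1/2)·95 = 69/2.
Drake's profit: (69/2 - 17)·70 = 1225.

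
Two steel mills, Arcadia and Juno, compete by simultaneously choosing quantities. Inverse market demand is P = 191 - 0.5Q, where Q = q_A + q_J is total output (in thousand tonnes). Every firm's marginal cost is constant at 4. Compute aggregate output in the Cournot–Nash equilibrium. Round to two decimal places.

Each firm earns π_i = (191 - 0.5Q)q_i - 4q_i.
Setting ∂π_i/∂q_i = 0 with rivals' quantities fixed: 187 - q_i - (1/2)q_j = 0.
With identical firms every q_j equals q_i, so q_j = q_i and 187 = (3/2)q_i, giving q_i = 374/3.
Total output Q = 374/3 + 374/3 = 748/3.

249.33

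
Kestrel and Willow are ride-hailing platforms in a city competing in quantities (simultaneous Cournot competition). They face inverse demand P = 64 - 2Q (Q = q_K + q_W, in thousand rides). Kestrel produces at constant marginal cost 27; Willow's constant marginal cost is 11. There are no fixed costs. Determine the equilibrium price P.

34

Kestrel's profit: π_K = (64 - 2Q)q_K - (27q_K). Setting ∂π_K/∂q_K = 0: 37 - 4q_K - 2(q_W) = 0.
Willow's profit: π_W = (64 - 2Q)q_W - (11q_W). Setting ∂π_W/∂q_W = 0: 53 - 4q_W - 2(q_K) = 0.
Rearranging gives the reaction functions q_K = (37 - 2q_W)/4 and q_W = (53 - 2q_K)/4.
Substituting one into the other gives q_K = 7/2 and q_W = 23/2.
Total output Q = 15, so price P = 64 - 2·15 = 34.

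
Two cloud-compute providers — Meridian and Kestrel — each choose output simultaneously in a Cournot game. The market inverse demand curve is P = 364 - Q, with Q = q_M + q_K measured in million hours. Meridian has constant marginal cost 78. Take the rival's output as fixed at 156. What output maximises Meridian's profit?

With the rival's output fixed at 156, Meridian's profit is π_M = (364 - 156 - q_M)q_M - (78q_M) = (208 - q_M)q_M - (78q_M).
∂π_M/∂q_M = 130 - 2q_M = 0, so q_M = 65.

65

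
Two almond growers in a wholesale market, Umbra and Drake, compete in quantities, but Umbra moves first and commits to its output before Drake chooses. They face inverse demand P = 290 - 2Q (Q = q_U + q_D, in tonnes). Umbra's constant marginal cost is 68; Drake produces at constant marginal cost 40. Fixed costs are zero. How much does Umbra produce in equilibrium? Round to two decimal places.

48.50

The follower Drake best-responds to any q_U: π_D = (290 - 2Q)q_D - 40q_D.
Follower FOC: 250 - 2q_U - 4q_D = 0, so q_D(q_U) = (250 - 2q_U)/4.
The leader anticipates this reaction. Substituting into P = 290 - 2Q gives P = 165 - q_U, so π_U = (165 - q_U)q_U - 68q_U.
Maximising: ∂π_U/∂q_U = 97 - 2q_U = 0, giving q_U = 97/2.
Then q_D = (250 - 2·(97/2))/4 = 153/4.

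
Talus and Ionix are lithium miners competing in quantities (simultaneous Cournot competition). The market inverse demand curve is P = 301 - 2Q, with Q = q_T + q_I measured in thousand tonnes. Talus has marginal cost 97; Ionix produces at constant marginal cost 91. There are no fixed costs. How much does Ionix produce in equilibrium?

Talus's profit: π_T = (301 - 2Q)q_T - (97q_T). Setting ∂π_T/∂q_T = 0: 204 - 4q_T - 2(q_I) = 0.
Ionix's first-order condition: 210 - 4q_I - 2(q_T) = 0.
Rearranging gives the reaction functions q_T = (204 - 2q_I)/4 and q_I = (210 - 2q_T)/4.
Substituting one into the other gives q_T = 33 and q_I = 36.

36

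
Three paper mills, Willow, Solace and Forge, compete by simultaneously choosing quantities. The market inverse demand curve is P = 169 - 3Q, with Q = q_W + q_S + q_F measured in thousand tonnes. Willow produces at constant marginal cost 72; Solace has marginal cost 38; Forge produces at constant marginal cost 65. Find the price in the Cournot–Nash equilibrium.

86

Willow's profit: π_W = (169 - 3Q)q_W - (72q_W). Setting ∂π_W/∂q_W = 0: 97 - 6q_W - 3(q_S + q_F) = 0.
Solace's first-order condition: 131 - 6q_S - 3(q_W + q_F) = 0.
Forge's first-order condition: 104 - 6q_F - 3(q_W + q_S) = 0.
Adding the 3 conditions: 332 − 6Q − 6Q = 0, i.e. Q = 83/3.
Back-substituting: q_W = (97 − 83)/3 = 14/3, q_S = (131 − 83)/3 = 16, q_F = (104 − 83)/3 = 7.
Total output Q = 83/3, so price P = 169 - 3·(83/3) = 86.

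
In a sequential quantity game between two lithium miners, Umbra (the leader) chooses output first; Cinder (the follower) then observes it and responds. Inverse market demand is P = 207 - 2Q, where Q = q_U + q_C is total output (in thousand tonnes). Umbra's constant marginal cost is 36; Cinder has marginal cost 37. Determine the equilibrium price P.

The follower Cinder best-responds to any q_U: π_C = (207 - 2Q)q_C - 37q_C.
∂π_C/∂q_C = 170 - 2q_U - 4q_C = 0 gives the reaction function q_C = (170 - 2q_U)/4.
The leader anticipates this reaction. Substituting into P = 207 - 2Q gives P = 122 - q_U, so π_U = (122 - q_U)q_U - 36q_U.
The leader's first-order condition 86 - 2q_U = 0 yields q_U = 43.
Then q_C = (170 - 2·43)/4 = 21.
Total output Q = 64, so price P = 207 - 2·64 = 79.

79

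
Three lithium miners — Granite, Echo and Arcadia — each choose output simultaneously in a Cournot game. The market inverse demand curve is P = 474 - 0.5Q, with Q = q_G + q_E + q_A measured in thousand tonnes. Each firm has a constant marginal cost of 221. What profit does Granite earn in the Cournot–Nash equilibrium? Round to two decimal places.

8001.13

Each firm earns π_i = (474 - 0.5Q)q_i - 221q_i.
First-order condition (treating rivals' output as given): 253 - q_i - (1/2)·Σ_{j≠i} q_j = 0.
By symmetry each firm produces the same amount; substituting Σ_{j≠i} q_j = 2q_i yields q_i = 253/2.
Price P = 474 - (1/2)·(759/2) = 1137/4.
Granite's profit: (1137/4 - 221)·(253/2) = 8001.1250.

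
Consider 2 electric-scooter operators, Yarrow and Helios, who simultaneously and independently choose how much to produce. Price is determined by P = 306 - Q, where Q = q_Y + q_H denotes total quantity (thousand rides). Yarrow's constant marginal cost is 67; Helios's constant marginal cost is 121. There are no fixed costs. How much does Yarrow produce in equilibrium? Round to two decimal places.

Yarrow's profit: π_Y = (306 - Q)q_Y - (67q_Y). Setting ∂π_Y/∂q_Y = 0: 239 - 2q_Y - (q_H) = 0.
Helios's first-order condition: 185 - 2q_H - (q_Y) = 0.
Rearranging gives the reaction functions q_Y = (239 - q_H)/2 and q_H = (185 - q_Y)/2.
Substituting one into the other gives q_Y = 293/3 and q_H = 131/3.

97.67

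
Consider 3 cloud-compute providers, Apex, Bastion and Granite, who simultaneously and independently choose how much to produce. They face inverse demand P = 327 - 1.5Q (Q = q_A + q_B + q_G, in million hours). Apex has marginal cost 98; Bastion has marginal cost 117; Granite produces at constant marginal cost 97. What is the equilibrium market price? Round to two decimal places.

159.75

Apex's profit: π_A = (327 - 1.5Q)q_A - (98q_A). Setting ∂π_A/∂q_A = 0: 229 - 3q_A - (3/2)(q_B + q_G) = 0.
Bastion's first-order condition: 210 - 3q_B - (3/2)(q_A + q_G) = 0.
Granite's profit: π_G = (327 - 1.5Q)q_G - (97q_G). Setting ∂π_G/∂q_G = 0: 230 - 3q_G - (3/2)(q_A + q_B) = 0.
Summing all 3 equations gives 669 − 6Q = 0, hence Q = 223/2.
Back-substituting: q_A = (229 − 669/4)/(3/2) = 247/6, q_B = (210 − 669/4)/(3/2) = 57/2, q_G = (230 − 669/4)/(3/2) = 251/6.
Total output Q = 223/2, so price P = 327 - (3/2)·(223/2) = 639/4.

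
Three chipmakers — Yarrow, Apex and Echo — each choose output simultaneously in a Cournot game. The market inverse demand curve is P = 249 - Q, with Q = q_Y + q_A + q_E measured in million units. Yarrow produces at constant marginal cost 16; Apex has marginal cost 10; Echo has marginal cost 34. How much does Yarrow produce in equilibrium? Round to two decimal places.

Yarrow's profit: π_Y = (249 - Q)q_Y - (16q_Y). Setting ∂π_Y/∂q_Y = 0: 233 - 2q_Y - (q_A + q_E) = 0.
Apex's profit: π_A = (249 - Q)q_A - (10q_A). Setting ∂π_A/∂q_A = 0: 239 - 2q_A - (q_Y + q_E) = 0.
Echo's first-order condition: 215 - 2q_E - (q_Y + q_A) = 0.
Summing all 3 equations gives 687 − 4Q = 0, hence Q = 687/4.
Back-substituting: q_Y = (233 − 687/4) = 245/4, q_A = (239 − 687/4) = 269/4, q_E = (215 − 687/4) = 173/4.

61.25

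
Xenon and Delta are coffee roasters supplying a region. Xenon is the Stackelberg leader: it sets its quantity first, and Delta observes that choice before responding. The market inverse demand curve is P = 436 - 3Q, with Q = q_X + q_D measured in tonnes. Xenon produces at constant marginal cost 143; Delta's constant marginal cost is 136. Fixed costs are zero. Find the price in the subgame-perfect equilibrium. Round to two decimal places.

Solve by backward induction. Given q_X, the follower Delta maximises π_D = (436 - 3q_X - 3q_D)q_D - 136q_D.
Follower FOC: 300 - 3q_X - 6q_D = 0, so q_D(q_X) = (300 - 3q_X)/6.
The leader anticipates this reaction. Substituting into P = 436 - 3Q gives P = 286 - (3/2)q_X, so π_X = (286 - (3/2)q_X)q_X - 143q_X.
The leader's first-order condition 143 - 3q_X = 0 yields q_X = 143/3.
Then q_D = (300 - 3·(143/3))/6 = 157/6.
Total output Q = 443/6, so price P = 436 - 3·(443/6) = 429/2.

214.50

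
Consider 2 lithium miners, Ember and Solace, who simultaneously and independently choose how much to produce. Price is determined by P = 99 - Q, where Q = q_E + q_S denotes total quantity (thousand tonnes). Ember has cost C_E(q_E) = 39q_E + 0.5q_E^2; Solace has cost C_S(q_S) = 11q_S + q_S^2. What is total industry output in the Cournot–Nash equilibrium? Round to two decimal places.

Ember's profit: π_E = (99 - Q)q_E - (39q_E + (1/2)q_E²). Setting ∂π_E/∂q_E = 0: 60 - 3q_E - (q_S) = 0.
Solace's profit: π_S = (99 - Q)q_S - (11q_S + q_S²). Setting ∂π_S/∂q_S = 0: 88 - 4q_S - (q_E) = 0.
Rearranging gives the reaction functions q_E = (60 - q_S)/3 and q_S = (88 - q_E)/4.
Solving the pair: q_E = 152/11, q_S = 204/11.
Total output Q = 152/11 + 204/11 = 356/11.

32.36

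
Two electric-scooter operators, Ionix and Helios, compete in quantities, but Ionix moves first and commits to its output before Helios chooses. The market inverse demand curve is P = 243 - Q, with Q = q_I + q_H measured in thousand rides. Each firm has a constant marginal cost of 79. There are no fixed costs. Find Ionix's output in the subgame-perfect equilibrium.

82

Solve by backward induction. Given q_I, the follower Helios maximises π_H = (243 - q_I - q_H)q_H - 79q_H.
∂π_H/∂q_H = 164 - q_I - 2q_H = 0 gives the reaction function q_H = (164 - q_I)/2.
Ionix substitutes q_H(q_I) into its own profit: π_I = q_I(243 - q_I - (164 - q_I)/2) - 79q_I = (161 - (1/2)q_I)q_I - 79q_I.
Maximising: ∂π_I/∂q_I = 82 - q_I = 0, giving q_I = 82.
Then q_H = (164 - 82)/2 = 41.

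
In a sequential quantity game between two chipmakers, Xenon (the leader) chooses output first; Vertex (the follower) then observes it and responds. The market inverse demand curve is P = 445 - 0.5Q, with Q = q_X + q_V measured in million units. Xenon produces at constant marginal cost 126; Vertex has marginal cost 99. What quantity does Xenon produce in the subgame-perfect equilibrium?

Solve by backward induction. Given q_X, the follower Vertex maximises π_V = (445 - (1/2)q_X - (1/2)q_V)q_V - 99q_V.
Setting the follower's marginal profit to zero, 346 - (1/2)q_X - q_V = 0, i.e. q_V = (346 - (1/2)q_X).
Xenon substitutes q_V(q_X) into its own profit: π_X = q_X(445 - (1/2)q_X - (346 - (1/2)q_X)/2) - 126q_X = (272 - (1/4)q_X)q_X - 126q_X.
Leader FOC: 146 - (1/2)q_X = 0, so q_X = 292.
Then q_V = (346 - (1/2)·292) = 200.

292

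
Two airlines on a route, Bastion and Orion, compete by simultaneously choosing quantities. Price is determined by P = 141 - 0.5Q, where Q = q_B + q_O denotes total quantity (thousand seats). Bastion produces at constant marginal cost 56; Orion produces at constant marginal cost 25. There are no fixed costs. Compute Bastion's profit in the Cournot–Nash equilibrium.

Bastion's profit: π_B = (141 - 0.5Q)q_B - (56q_B). Setting ∂π_B/∂q_B = 0: 85 - q_B - (1/2)(q_O) = 0.
Orion's profit: π_O = (141 - 0.5Q)q_O - (25q_O). Setting ∂π_O/∂q_O = 0: 116 - q_O - (1/2)(q_B) = 0.
Rearranging gives the reaction functions q_B = (85 - (1/2)q_O) and q_O = (116 - (1/2)q_B).
Substituting one into the other gives q_B = 36 and q_O = 98.
Price P = 141 - (1/2)·134 = 74.
Bastion's profit: (74 - 56)·36 = 648.

648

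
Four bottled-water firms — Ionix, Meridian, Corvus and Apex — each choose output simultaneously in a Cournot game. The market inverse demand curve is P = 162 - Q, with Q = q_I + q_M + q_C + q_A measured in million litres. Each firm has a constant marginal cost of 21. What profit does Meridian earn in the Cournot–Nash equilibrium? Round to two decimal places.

Each firm earns π_i = (162 - Q)q_i - 21q_i.
Setting ∂π_i/∂q_i = 0 with rivals' quantities fixed: 141 - 2q_i - Σ_{j≠i} q_j = 0.
By symmetry each firm produces the same amount; substituting Σ_{j≠i} q_j = 3q_i yields q_i = 141/5.
Price P = 162 - 564/5 = 246/5.
Meridian's profit: (246/5 - 21)·(141/5) = 795.2400.

795.24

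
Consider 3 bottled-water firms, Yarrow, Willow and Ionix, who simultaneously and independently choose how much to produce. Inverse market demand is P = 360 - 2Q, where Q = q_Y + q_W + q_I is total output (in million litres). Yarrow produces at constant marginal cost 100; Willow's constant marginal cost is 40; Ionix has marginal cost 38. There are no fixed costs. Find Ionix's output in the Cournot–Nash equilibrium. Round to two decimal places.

Yarrow's profit: π_Y = (360 - 2Q)q_Y - (100q_Y). Setting ∂π_Y/∂q_Y = 0: 260 - 4q_Y - 2(q_W + q_I) = 0.
Willow's profit: π_W = (360 - 2Q)q_W - (40q_W). Setting ∂π_W/∂q_W = 0: 320 - 4q_W - 2(q_Y + q_I) = 0.
Ionix's profit: π_I = (360 - 2Q)q_I - (38q_I). Setting ∂π_I/∂q_I = 0: 322 - 4q_I - 2(q_Y + q_W) = 0.
Adding the 3 first-order conditions: 902 − 8Q = 0, so Q = 451/4.
Back-substituting: q_Y = (260 − 451/2)/2 = 69/4, q_W = (320 − 451/2)/2 = 189/4, q_I = (322 − 451/2)/2 = 193/4.

48.25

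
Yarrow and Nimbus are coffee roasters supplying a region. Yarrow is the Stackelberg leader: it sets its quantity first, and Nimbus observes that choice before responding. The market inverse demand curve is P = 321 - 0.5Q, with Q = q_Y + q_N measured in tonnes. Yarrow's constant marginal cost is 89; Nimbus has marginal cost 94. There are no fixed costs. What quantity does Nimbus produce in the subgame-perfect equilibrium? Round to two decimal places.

108.50

Solve by backward induction. Given q_Y, the follower Nimbus maximises π_N = (321 - (1/2)q_Y - (1/2)q_N)q_N - 94q_N.
Setting the follower's marginal profit to zero, 227 - (1/2)q_Y - q_N = 0, i.e. q_N = (227 - (1/2)q_Y).
The leader anticipates this reaction. Substituting into P = 321 - 0.5Q gives P = 415/2 - (1/4)q_Y, so π_Y = (415/2 - (1/4)q_Y)q_Y - 89q_Y.
The leader's first-order condition 237/2 - (1/2)q_Y = 0 yields q_Y = 237.
Then q_N = (227 - (1/2)·237) = 217/2.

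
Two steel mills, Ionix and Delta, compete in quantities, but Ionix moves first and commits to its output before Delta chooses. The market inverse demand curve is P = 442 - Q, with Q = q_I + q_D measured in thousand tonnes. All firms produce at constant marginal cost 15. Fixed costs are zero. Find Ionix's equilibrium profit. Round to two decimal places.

22791.13

The follower Delta best-responds to any q_I: π_D = (442 - Q)q_D - 15q_D.
∂π_D/∂q_D = 427 - q_I - 2q_D = 0 gives the reaction function q_D = (427 - q_I)/2.
Ionix substitutes q_D(q_I) into its own profit: π_I = q_I(442 - q_I - (427 - q_I)/2) - 15q_I = (457/2 - (1/2)q_I)q_I - 15q_I.
Maximising: ∂π_I/∂q_I = 427/2 - q_I = 0, giving q_I = 427/2.
Then q_D = (427 - 427/2)/2 = 427/4.
Price P = 442 - 1281/4 = 487/4.
Ionix's profit: (487/4 - 15)·(427/2) = 22791.1250.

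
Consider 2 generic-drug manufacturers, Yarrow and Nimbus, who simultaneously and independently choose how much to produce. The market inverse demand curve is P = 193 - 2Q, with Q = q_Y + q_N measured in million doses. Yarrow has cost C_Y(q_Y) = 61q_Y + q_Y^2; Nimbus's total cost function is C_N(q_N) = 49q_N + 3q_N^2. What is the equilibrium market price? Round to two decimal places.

134.71

Yarrow's profit: π_Y = (193 - 2Q)q_Y - (61q_Y + q_Y²). Setting ∂π_Y/∂q_Y = 0: 132 - 6q_Y - 2(q_N) = 0.
Nimbus's first-order condition: 144 - 10q_N - 2(q_Y) = 0.
Rearranging gives the reaction functions q_Y = (132 - 2q_N)/6 and q_N = (144 - 2q_Y)/10.
Substituting one into the other gives q_Y = 129/7 and q_N = 75/7.
Total output Q = 204/7, so price P = 193 - 2·(204/7) = 943/7.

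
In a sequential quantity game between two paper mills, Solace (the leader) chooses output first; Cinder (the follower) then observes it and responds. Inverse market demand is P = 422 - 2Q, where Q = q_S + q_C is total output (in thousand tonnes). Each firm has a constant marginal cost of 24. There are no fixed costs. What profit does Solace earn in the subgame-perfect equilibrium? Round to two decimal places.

9900.25

Solve by backward induction. Given q_S, the follower Cinder maximises π_C = (422 - 2q_S - 2q_C)q_C - 24q_C.
∂π_C/∂q_C = 398 - 2q_S - 4q_C = 0 gives the reaction function q_C = (398 - 2q_S)/4.
The leader anticipates this reaction. Substituting into P = 422 - 2Q gives P = 223 - q_S, so π_S = (223 - q_S)q_S - 24q_S.
Maximising: ∂π_S/∂q_S = 199 - 2q_S = 0, giving q_S = 199/2.
Then q_C = (398 - 2·(199/2))/4 = 199/4.
Price P = 422 - 2·(597/4) = 247/2.
Solace's profit: (247/2 - 24)·(199/2) = 9900.2500.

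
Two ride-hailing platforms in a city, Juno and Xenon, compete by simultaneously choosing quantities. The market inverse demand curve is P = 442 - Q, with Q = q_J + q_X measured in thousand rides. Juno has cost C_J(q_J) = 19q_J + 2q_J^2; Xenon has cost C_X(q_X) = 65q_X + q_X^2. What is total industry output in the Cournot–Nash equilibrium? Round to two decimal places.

137.13

Juno's profit: π_J = (442 - Q)q_J - (19q_J + 2q_J²). Setting ∂π_J/∂q_J = 0: 423 - 6q_J - (q_X) = 0.
Xenon's first-order condition: 377 - 4q_X - (q_J) = 0.
Rearranging gives the reaction functions q_J = (423 - q_X)/6 and q_X = (377 - q_J)/4.
Substituting one into the other gives q_J = 1315/23 and q_X = 1839/23.
Total output Q = 1315/23 + 1839/23 = 137.1304.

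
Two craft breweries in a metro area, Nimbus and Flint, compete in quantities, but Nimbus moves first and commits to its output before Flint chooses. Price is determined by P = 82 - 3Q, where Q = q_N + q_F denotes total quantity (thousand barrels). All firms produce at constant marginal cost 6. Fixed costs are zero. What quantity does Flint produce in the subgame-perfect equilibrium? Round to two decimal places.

6.33

Solve by backward induction. Given q_N, the follower Flint maximises π_F = (82 - 3q_N - 3q_F)q_F - 6q_F.
Setting the follower's marginal profit to zero, 76 - 3q_N - 6q_F = 0, i.e. q_F = (76 - 3q_N)/6.
The leader anticipates this reaction. Substituting into P = 82 - 3Q gives P = 44 - (3/2)q_N, so π_N = (44 - (3/2)q_N)q_N - 6q_N.
Leader FOC: 38 - 3q_N = 0, so q_N = 38/3.
Then q_F = (76 - 3·(38/3))/6 = 19/3.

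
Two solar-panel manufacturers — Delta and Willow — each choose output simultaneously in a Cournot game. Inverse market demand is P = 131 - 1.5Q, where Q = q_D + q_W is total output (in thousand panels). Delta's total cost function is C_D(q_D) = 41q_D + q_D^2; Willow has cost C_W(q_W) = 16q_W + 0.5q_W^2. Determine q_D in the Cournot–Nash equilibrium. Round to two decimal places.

Delta's profit: π_D = (131 - 1.5Q)q_D - (41q_D + q_D²). Setting ∂π_D/∂q_D = 0: 90 - 5q_D - (3/2)(q_W) = 0.
Willow's first-order condition: 115 - 4q_W - (3/2)(q_D) = 0.
So q_D = (90 - (3/2)q_W)/5 and q_W = (115 - (3/2)q_D)/4.
Solving the pair: q_D = 750/71, q_W = 1760/71.

10.56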